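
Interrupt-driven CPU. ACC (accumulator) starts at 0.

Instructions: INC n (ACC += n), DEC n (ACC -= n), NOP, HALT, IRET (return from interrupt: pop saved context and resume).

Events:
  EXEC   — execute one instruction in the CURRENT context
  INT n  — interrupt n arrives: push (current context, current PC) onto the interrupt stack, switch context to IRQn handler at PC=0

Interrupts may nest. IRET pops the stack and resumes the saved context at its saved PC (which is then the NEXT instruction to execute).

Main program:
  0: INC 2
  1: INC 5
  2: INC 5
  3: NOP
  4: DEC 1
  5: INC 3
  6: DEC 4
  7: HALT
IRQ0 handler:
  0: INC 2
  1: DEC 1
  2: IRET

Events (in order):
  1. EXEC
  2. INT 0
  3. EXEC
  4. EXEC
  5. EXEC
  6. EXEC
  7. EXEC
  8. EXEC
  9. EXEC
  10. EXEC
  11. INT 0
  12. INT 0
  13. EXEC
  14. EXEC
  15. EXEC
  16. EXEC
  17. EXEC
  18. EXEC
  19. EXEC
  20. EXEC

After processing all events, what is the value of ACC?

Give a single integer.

Answer: 13

Derivation:
Event 1 (EXEC): [MAIN] PC=0: INC 2 -> ACC=2
Event 2 (INT 0): INT 0 arrives: push (MAIN, PC=1), enter IRQ0 at PC=0 (depth now 1)
Event 3 (EXEC): [IRQ0] PC=0: INC 2 -> ACC=4
Event 4 (EXEC): [IRQ0] PC=1: DEC 1 -> ACC=3
Event 5 (EXEC): [IRQ0] PC=2: IRET -> resume MAIN at PC=1 (depth now 0)
Event 6 (EXEC): [MAIN] PC=1: INC 5 -> ACC=8
Event 7 (EXEC): [MAIN] PC=2: INC 5 -> ACC=13
Event 8 (EXEC): [MAIN] PC=3: NOP
Event 9 (EXEC): [MAIN] PC=4: DEC 1 -> ACC=12
Event 10 (EXEC): [MAIN] PC=5: INC 3 -> ACC=15
Event 11 (INT 0): INT 0 arrives: push (MAIN, PC=6), enter IRQ0 at PC=0 (depth now 1)
Event 12 (INT 0): INT 0 arrives: push (IRQ0, PC=0), enter IRQ0 at PC=0 (depth now 2)
Event 13 (EXEC): [IRQ0] PC=0: INC 2 -> ACC=17
Event 14 (EXEC): [IRQ0] PC=1: DEC 1 -> ACC=16
Event 15 (EXEC): [IRQ0] PC=2: IRET -> resume IRQ0 at PC=0 (depth now 1)
Event 16 (EXEC): [IRQ0] PC=0: INC 2 -> ACC=18
Event 17 (EXEC): [IRQ0] PC=1: DEC 1 -> ACC=17
Event 18 (EXEC): [IRQ0] PC=2: IRET -> resume MAIN at PC=6 (depth now 0)
Event 19 (EXEC): [MAIN] PC=6: DEC 4 -> ACC=13
Event 20 (EXEC): [MAIN] PC=7: HALT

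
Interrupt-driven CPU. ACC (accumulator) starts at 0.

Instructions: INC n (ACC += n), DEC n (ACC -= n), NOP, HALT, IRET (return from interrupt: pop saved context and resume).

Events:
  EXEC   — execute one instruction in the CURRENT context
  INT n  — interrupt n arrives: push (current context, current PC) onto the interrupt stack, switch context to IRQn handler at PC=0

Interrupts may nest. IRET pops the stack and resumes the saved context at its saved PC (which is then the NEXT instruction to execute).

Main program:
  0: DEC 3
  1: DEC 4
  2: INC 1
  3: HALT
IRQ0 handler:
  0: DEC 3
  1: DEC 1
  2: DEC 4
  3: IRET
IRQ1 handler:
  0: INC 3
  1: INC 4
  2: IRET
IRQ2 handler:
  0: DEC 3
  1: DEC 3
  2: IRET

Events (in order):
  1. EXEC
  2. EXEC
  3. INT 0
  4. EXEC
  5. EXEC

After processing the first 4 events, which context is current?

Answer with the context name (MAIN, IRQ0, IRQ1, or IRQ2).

Event 1 (EXEC): [MAIN] PC=0: DEC 3 -> ACC=-3
Event 2 (EXEC): [MAIN] PC=1: DEC 4 -> ACC=-7
Event 3 (INT 0): INT 0 arrives: push (MAIN, PC=2), enter IRQ0 at PC=0 (depth now 1)
Event 4 (EXEC): [IRQ0] PC=0: DEC 3 -> ACC=-10

Answer: IRQ0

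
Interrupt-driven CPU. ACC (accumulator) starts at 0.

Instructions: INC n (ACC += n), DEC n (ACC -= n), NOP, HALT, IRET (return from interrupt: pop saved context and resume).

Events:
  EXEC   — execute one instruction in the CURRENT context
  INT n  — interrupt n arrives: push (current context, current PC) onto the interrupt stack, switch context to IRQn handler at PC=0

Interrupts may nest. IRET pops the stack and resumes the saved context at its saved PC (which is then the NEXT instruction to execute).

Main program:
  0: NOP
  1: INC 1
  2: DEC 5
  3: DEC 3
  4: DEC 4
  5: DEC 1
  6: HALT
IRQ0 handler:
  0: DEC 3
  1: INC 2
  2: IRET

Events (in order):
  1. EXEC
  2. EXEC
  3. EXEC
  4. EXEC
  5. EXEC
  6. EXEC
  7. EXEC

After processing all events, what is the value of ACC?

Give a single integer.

Answer: -12

Derivation:
Event 1 (EXEC): [MAIN] PC=0: NOP
Event 2 (EXEC): [MAIN] PC=1: INC 1 -> ACC=1
Event 3 (EXEC): [MAIN] PC=2: DEC 5 -> ACC=-4
Event 4 (EXEC): [MAIN] PC=3: DEC 3 -> ACC=-7
Event 5 (EXEC): [MAIN] PC=4: DEC 4 -> ACC=-11
Event 6 (EXEC): [MAIN] PC=5: DEC 1 -> ACC=-12
Event 7 (EXEC): [MAIN] PC=6: HALT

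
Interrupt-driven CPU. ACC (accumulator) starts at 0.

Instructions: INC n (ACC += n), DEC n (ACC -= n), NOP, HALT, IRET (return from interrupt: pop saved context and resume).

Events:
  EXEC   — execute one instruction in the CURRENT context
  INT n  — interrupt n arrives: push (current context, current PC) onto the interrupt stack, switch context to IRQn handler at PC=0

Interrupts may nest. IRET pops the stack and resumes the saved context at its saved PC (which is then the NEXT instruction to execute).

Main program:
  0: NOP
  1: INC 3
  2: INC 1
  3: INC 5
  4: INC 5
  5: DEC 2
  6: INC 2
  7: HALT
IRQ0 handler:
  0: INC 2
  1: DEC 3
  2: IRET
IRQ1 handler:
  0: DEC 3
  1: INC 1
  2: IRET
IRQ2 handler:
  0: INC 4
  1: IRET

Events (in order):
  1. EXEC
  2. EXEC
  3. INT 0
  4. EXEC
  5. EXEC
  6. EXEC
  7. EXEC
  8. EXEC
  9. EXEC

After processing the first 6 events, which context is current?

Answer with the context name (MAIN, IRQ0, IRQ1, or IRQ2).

Answer: MAIN

Derivation:
Event 1 (EXEC): [MAIN] PC=0: NOP
Event 2 (EXEC): [MAIN] PC=1: INC 3 -> ACC=3
Event 3 (INT 0): INT 0 arrives: push (MAIN, PC=2), enter IRQ0 at PC=0 (depth now 1)
Event 4 (EXEC): [IRQ0] PC=0: INC 2 -> ACC=5
Event 5 (EXEC): [IRQ0] PC=1: DEC 3 -> ACC=2
Event 6 (EXEC): [IRQ0] PC=2: IRET -> resume MAIN at PC=2 (depth now 0)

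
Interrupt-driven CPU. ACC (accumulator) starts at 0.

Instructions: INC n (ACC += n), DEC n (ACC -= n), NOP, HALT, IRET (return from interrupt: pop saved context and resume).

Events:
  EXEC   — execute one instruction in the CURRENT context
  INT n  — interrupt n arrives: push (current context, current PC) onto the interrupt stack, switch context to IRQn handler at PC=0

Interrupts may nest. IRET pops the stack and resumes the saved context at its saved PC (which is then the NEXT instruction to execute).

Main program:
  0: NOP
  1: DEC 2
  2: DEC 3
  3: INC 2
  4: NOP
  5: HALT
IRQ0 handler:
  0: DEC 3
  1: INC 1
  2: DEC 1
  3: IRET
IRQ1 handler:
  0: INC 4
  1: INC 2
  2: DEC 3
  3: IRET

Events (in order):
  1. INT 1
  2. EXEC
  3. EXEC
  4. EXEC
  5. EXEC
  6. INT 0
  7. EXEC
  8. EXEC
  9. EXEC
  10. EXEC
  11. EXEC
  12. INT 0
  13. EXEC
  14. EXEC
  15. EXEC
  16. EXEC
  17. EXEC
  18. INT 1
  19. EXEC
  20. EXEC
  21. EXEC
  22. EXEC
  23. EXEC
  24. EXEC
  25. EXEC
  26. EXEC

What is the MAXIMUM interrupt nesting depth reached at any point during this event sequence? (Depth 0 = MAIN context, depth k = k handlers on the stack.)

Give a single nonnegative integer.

Answer: 1

Derivation:
Event 1 (INT 1): INT 1 arrives: push (MAIN, PC=0), enter IRQ1 at PC=0 (depth now 1) [depth=1]
Event 2 (EXEC): [IRQ1] PC=0: INC 4 -> ACC=4 [depth=1]
Event 3 (EXEC): [IRQ1] PC=1: INC 2 -> ACC=6 [depth=1]
Event 4 (EXEC): [IRQ1] PC=2: DEC 3 -> ACC=3 [depth=1]
Event 5 (EXEC): [IRQ1] PC=3: IRET -> resume MAIN at PC=0 (depth now 0) [depth=0]
Event 6 (INT 0): INT 0 arrives: push (MAIN, PC=0), enter IRQ0 at PC=0 (depth now 1) [depth=1]
Event 7 (EXEC): [IRQ0] PC=0: DEC 3 -> ACC=0 [depth=1]
Event 8 (EXEC): [IRQ0] PC=1: INC 1 -> ACC=1 [depth=1]
Event 9 (EXEC): [IRQ0] PC=2: DEC 1 -> ACC=0 [depth=1]
Event 10 (EXEC): [IRQ0] PC=3: IRET -> resume MAIN at PC=0 (depth now 0) [depth=0]
Event 11 (EXEC): [MAIN] PC=0: NOP [depth=0]
Event 12 (INT 0): INT 0 arrives: push (MAIN, PC=1), enter IRQ0 at PC=0 (depth now 1) [depth=1]
Event 13 (EXEC): [IRQ0] PC=0: DEC 3 -> ACC=-3 [depth=1]
Event 14 (EXEC): [IRQ0] PC=1: INC 1 -> ACC=-2 [depth=1]
Event 15 (EXEC): [IRQ0] PC=2: DEC 1 -> ACC=-3 [depth=1]
Event 16 (EXEC): [IRQ0] PC=3: IRET -> resume MAIN at PC=1 (depth now 0) [depth=0]
Event 17 (EXEC): [MAIN] PC=1: DEC 2 -> ACC=-5 [depth=0]
Event 18 (INT 1): INT 1 arrives: push (MAIN, PC=2), enter IRQ1 at PC=0 (depth now 1) [depth=1]
Event 19 (EXEC): [IRQ1] PC=0: INC 4 -> ACC=-1 [depth=1]
Event 20 (EXEC): [IRQ1] PC=1: INC 2 -> ACC=1 [depth=1]
Event 21 (EXEC): [IRQ1] PC=2: DEC 3 -> ACC=-2 [depth=1]
Event 22 (EXEC): [IRQ1] PC=3: IRET -> resume MAIN at PC=2 (depth now 0) [depth=0]
Event 23 (EXEC): [MAIN] PC=2: DEC 3 -> ACC=-5 [depth=0]
Event 24 (EXEC): [MAIN] PC=3: INC 2 -> ACC=-3 [depth=0]
Event 25 (EXEC): [MAIN] PC=4: NOP [depth=0]
Event 26 (EXEC): [MAIN] PC=5: HALT [depth=0]
Max depth observed: 1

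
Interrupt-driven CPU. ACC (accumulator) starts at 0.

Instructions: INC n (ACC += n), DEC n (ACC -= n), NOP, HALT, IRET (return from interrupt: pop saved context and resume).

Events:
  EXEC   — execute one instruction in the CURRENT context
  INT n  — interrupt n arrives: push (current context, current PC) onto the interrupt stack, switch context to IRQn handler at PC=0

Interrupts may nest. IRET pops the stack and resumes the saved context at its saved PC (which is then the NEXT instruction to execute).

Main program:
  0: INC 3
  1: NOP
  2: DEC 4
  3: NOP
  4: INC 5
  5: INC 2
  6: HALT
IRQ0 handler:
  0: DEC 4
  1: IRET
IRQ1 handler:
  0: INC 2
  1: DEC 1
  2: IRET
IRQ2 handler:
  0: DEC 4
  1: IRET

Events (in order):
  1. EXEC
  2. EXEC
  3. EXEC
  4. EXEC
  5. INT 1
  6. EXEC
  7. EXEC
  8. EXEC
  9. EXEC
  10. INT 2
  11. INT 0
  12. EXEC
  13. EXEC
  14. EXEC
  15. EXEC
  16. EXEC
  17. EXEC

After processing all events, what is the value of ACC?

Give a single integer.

Answer: -1

Derivation:
Event 1 (EXEC): [MAIN] PC=0: INC 3 -> ACC=3
Event 2 (EXEC): [MAIN] PC=1: NOP
Event 3 (EXEC): [MAIN] PC=2: DEC 4 -> ACC=-1
Event 4 (EXEC): [MAIN] PC=3: NOP
Event 5 (INT 1): INT 1 arrives: push (MAIN, PC=4), enter IRQ1 at PC=0 (depth now 1)
Event 6 (EXEC): [IRQ1] PC=0: INC 2 -> ACC=1
Event 7 (EXEC): [IRQ1] PC=1: DEC 1 -> ACC=0
Event 8 (EXEC): [IRQ1] PC=2: IRET -> resume MAIN at PC=4 (depth now 0)
Event 9 (EXEC): [MAIN] PC=4: INC 5 -> ACC=5
Event 10 (INT 2): INT 2 arrives: push (MAIN, PC=5), enter IRQ2 at PC=0 (depth now 1)
Event 11 (INT 0): INT 0 arrives: push (IRQ2, PC=0), enter IRQ0 at PC=0 (depth now 2)
Event 12 (EXEC): [IRQ0] PC=0: DEC 4 -> ACC=1
Event 13 (EXEC): [IRQ0] PC=1: IRET -> resume IRQ2 at PC=0 (depth now 1)
Event 14 (EXEC): [IRQ2] PC=0: DEC 4 -> ACC=-3
Event 15 (EXEC): [IRQ2] PC=1: IRET -> resume MAIN at PC=5 (depth now 0)
Event 16 (EXEC): [MAIN] PC=5: INC 2 -> ACC=-1
Event 17 (EXEC): [MAIN] PC=6: HALT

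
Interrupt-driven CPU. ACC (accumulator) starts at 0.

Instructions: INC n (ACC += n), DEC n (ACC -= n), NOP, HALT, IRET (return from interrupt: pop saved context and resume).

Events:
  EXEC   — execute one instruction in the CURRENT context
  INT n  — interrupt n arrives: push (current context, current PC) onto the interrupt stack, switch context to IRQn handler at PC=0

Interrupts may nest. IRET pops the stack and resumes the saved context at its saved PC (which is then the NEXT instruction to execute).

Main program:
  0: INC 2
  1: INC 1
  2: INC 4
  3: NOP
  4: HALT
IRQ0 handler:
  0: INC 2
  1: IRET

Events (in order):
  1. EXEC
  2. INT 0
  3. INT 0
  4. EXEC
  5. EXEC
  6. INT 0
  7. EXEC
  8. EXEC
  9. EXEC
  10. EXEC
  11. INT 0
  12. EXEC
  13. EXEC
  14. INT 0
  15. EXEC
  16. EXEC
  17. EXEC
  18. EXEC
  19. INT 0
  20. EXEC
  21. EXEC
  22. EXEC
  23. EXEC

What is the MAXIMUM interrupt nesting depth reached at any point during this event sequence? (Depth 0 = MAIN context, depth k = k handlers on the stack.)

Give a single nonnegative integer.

Answer: 2

Derivation:
Event 1 (EXEC): [MAIN] PC=0: INC 2 -> ACC=2 [depth=0]
Event 2 (INT 0): INT 0 arrives: push (MAIN, PC=1), enter IRQ0 at PC=0 (depth now 1) [depth=1]
Event 3 (INT 0): INT 0 arrives: push (IRQ0, PC=0), enter IRQ0 at PC=0 (depth now 2) [depth=2]
Event 4 (EXEC): [IRQ0] PC=0: INC 2 -> ACC=4 [depth=2]
Event 5 (EXEC): [IRQ0] PC=1: IRET -> resume IRQ0 at PC=0 (depth now 1) [depth=1]
Event 6 (INT 0): INT 0 arrives: push (IRQ0, PC=0), enter IRQ0 at PC=0 (depth now 2) [depth=2]
Event 7 (EXEC): [IRQ0] PC=0: INC 2 -> ACC=6 [depth=2]
Event 8 (EXEC): [IRQ0] PC=1: IRET -> resume IRQ0 at PC=0 (depth now 1) [depth=1]
Event 9 (EXEC): [IRQ0] PC=0: INC 2 -> ACC=8 [depth=1]
Event 10 (EXEC): [IRQ0] PC=1: IRET -> resume MAIN at PC=1 (depth now 0) [depth=0]
Event 11 (INT 0): INT 0 arrives: push (MAIN, PC=1), enter IRQ0 at PC=0 (depth now 1) [depth=1]
Event 12 (EXEC): [IRQ0] PC=0: INC 2 -> ACC=10 [depth=1]
Event 13 (EXEC): [IRQ0] PC=1: IRET -> resume MAIN at PC=1 (depth now 0) [depth=0]
Event 14 (INT 0): INT 0 arrives: push (MAIN, PC=1), enter IRQ0 at PC=0 (depth now 1) [depth=1]
Event 15 (EXEC): [IRQ0] PC=0: INC 2 -> ACC=12 [depth=1]
Event 16 (EXEC): [IRQ0] PC=1: IRET -> resume MAIN at PC=1 (depth now 0) [depth=0]
Event 17 (EXEC): [MAIN] PC=1: INC 1 -> ACC=13 [depth=0]
Event 18 (EXEC): [MAIN] PC=2: INC 4 -> ACC=17 [depth=0]
Event 19 (INT 0): INT 0 arrives: push (MAIN, PC=3), enter IRQ0 at PC=0 (depth now 1) [depth=1]
Event 20 (EXEC): [IRQ0] PC=0: INC 2 -> ACC=19 [depth=1]
Event 21 (EXEC): [IRQ0] PC=1: IRET -> resume MAIN at PC=3 (depth now 0) [depth=0]
Event 22 (EXEC): [MAIN] PC=3: NOP [depth=0]
Event 23 (EXEC): [MAIN] PC=4: HALT [depth=0]
Max depth observed: 2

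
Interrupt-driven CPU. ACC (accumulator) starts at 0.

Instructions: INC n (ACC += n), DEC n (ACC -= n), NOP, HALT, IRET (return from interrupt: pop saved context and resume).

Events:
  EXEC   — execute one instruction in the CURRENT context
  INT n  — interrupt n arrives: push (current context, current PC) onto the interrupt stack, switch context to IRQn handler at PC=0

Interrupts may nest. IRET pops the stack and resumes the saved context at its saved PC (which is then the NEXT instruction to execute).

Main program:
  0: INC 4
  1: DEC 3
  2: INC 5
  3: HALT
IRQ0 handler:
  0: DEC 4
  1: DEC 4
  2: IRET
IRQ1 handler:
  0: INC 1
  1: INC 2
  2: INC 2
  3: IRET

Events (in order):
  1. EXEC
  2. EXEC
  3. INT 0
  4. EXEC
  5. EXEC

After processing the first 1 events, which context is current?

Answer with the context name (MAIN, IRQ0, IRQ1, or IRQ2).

Answer: MAIN

Derivation:
Event 1 (EXEC): [MAIN] PC=0: INC 4 -> ACC=4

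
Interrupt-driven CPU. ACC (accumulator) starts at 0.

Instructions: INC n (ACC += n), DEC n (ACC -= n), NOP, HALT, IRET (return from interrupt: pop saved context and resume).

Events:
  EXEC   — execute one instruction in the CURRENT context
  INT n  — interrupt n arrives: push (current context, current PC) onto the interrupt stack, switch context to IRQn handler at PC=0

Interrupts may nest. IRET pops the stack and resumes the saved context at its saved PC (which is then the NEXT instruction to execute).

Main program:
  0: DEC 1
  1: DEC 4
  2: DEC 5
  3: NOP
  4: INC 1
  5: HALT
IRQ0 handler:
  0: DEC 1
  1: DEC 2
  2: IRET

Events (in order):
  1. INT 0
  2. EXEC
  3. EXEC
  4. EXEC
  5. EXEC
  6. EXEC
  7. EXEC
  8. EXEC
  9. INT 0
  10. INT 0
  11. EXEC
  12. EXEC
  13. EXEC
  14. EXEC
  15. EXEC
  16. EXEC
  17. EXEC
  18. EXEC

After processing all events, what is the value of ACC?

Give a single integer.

Event 1 (INT 0): INT 0 arrives: push (MAIN, PC=0), enter IRQ0 at PC=0 (depth now 1)
Event 2 (EXEC): [IRQ0] PC=0: DEC 1 -> ACC=-1
Event 3 (EXEC): [IRQ0] PC=1: DEC 2 -> ACC=-3
Event 4 (EXEC): [IRQ0] PC=2: IRET -> resume MAIN at PC=0 (depth now 0)
Event 5 (EXEC): [MAIN] PC=0: DEC 1 -> ACC=-4
Event 6 (EXEC): [MAIN] PC=1: DEC 4 -> ACC=-8
Event 7 (EXEC): [MAIN] PC=2: DEC 5 -> ACC=-13
Event 8 (EXEC): [MAIN] PC=3: NOP
Event 9 (INT 0): INT 0 arrives: push (MAIN, PC=4), enter IRQ0 at PC=0 (depth now 1)
Event 10 (INT 0): INT 0 arrives: push (IRQ0, PC=0), enter IRQ0 at PC=0 (depth now 2)
Event 11 (EXEC): [IRQ0] PC=0: DEC 1 -> ACC=-14
Event 12 (EXEC): [IRQ0] PC=1: DEC 2 -> ACC=-16
Event 13 (EXEC): [IRQ0] PC=2: IRET -> resume IRQ0 at PC=0 (depth now 1)
Event 14 (EXEC): [IRQ0] PC=0: DEC 1 -> ACC=-17
Event 15 (EXEC): [IRQ0] PC=1: DEC 2 -> ACC=-19
Event 16 (EXEC): [IRQ0] PC=2: IRET -> resume MAIN at PC=4 (depth now 0)
Event 17 (EXEC): [MAIN] PC=4: INC 1 -> ACC=-18
Event 18 (EXEC): [MAIN] PC=5: HALT

Answer: -18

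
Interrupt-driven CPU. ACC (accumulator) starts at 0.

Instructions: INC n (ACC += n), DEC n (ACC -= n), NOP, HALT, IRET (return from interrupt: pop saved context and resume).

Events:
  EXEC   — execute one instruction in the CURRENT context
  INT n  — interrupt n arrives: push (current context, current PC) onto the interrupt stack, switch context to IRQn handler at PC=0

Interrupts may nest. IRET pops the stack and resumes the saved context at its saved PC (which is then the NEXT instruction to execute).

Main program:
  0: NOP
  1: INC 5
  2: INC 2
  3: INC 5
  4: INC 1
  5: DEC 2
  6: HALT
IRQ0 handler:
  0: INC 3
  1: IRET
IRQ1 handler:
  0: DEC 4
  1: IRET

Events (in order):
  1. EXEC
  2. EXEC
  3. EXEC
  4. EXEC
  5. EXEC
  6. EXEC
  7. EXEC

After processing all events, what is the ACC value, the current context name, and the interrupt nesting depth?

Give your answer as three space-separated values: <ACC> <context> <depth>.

Event 1 (EXEC): [MAIN] PC=0: NOP
Event 2 (EXEC): [MAIN] PC=1: INC 5 -> ACC=5
Event 3 (EXEC): [MAIN] PC=2: INC 2 -> ACC=7
Event 4 (EXEC): [MAIN] PC=3: INC 5 -> ACC=12
Event 5 (EXEC): [MAIN] PC=4: INC 1 -> ACC=13
Event 6 (EXEC): [MAIN] PC=5: DEC 2 -> ACC=11
Event 7 (EXEC): [MAIN] PC=6: HALT

Answer: 11 MAIN 0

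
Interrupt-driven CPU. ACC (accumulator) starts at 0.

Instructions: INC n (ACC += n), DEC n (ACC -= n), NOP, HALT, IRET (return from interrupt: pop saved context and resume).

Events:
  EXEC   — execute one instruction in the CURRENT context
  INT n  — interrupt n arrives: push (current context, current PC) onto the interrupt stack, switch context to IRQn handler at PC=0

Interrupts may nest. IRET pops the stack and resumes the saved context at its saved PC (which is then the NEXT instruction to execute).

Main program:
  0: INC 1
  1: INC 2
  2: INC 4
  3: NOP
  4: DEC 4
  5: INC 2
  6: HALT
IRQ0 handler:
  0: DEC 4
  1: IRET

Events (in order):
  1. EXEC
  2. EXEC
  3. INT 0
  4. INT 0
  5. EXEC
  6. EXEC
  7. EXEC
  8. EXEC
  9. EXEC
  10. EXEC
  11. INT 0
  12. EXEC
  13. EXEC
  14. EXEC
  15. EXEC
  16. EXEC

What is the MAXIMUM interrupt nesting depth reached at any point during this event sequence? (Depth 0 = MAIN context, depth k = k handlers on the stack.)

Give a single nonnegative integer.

Event 1 (EXEC): [MAIN] PC=0: INC 1 -> ACC=1 [depth=0]
Event 2 (EXEC): [MAIN] PC=1: INC 2 -> ACC=3 [depth=0]
Event 3 (INT 0): INT 0 arrives: push (MAIN, PC=2), enter IRQ0 at PC=0 (depth now 1) [depth=1]
Event 4 (INT 0): INT 0 arrives: push (IRQ0, PC=0), enter IRQ0 at PC=0 (depth now 2) [depth=2]
Event 5 (EXEC): [IRQ0] PC=0: DEC 4 -> ACC=-1 [depth=2]
Event 6 (EXEC): [IRQ0] PC=1: IRET -> resume IRQ0 at PC=0 (depth now 1) [depth=1]
Event 7 (EXEC): [IRQ0] PC=0: DEC 4 -> ACC=-5 [depth=1]
Event 8 (EXEC): [IRQ0] PC=1: IRET -> resume MAIN at PC=2 (depth now 0) [depth=0]
Event 9 (EXEC): [MAIN] PC=2: INC 4 -> ACC=-1 [depth=0]
Event 10 (EXEC): [MAIN] PC=3: NOP [depth=0]
Event 11 (INT 0): INT 0 arrives: push (MAIN, PC=4), enter IRQ0 at PC=0 (depth now 1) [depth=1]
Event 12 (EXEC): [IRQ0] PC=0: DEC 4 -> ACC=-5 [depth=1]
Event 13 (EXEC): [IRQ0] PC=1: IRET -> resume MAIN at PC=4 (depth now 0) [depth=0]
Event 14 (EXEC): [MAIN] PC=4: DEC 4 -> ACC=-9 [depth=0]
Event 15 (EXEC): [MAIN] PC=5: INC 2 -> ACC=-7 [depth=0]
Event 16 (EXEC): [MAIN] PC=6: HALT [depth=0]
Max depth observed: 2

Answer: 2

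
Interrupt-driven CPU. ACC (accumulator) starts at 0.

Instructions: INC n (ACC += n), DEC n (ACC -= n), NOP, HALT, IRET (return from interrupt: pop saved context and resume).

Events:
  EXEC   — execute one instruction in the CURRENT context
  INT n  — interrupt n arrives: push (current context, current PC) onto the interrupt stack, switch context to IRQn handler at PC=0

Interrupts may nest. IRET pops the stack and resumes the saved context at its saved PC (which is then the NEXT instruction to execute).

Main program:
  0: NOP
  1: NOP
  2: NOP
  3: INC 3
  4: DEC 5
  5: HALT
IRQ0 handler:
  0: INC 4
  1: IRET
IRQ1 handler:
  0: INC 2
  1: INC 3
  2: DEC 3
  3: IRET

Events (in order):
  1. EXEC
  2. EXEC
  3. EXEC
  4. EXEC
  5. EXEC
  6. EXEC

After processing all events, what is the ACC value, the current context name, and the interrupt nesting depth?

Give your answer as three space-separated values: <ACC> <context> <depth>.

Answer: -2 MAIN 0

Derivation:
Event 1 (EXEC): [MAIN] PC=0: NOP
Event 2 (EXEC): [MAIN] PC=1: NOP
Event 3 (EXEC): [MAIN] PC=2: NOP
Event 4 (EXEC): [MAIN] PC=3: INC 3 -> ACC=3
Event 5 (EXEC): [MAIN] PC=4: DEC 5 -> ACC=-2
Event 6 (EXEC): [MAIN] PC=5: HALT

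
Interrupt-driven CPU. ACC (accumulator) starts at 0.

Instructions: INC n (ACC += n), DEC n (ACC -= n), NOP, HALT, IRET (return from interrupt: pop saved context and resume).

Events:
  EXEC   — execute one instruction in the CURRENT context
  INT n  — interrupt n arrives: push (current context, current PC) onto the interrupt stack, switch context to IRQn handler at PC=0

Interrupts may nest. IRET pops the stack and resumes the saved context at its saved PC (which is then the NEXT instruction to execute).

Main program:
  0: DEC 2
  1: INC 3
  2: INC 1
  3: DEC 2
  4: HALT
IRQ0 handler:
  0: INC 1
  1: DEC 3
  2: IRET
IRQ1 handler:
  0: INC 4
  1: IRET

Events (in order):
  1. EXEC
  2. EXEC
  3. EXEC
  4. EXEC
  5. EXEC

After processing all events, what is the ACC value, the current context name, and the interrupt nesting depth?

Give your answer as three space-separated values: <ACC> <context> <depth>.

Answer: 0 MAIN 0

Derivation:
Event 1 (EXEC): [MAIN] PC=0: DEC 2 -> ACC=-2
Event 2 (EXEC): [MAIN] PC=1: INC 3 -> ACC=1
Event 3 (EXEC): [MAIN] PC=2: INC 1 -> ACC=2
Event 4 (EXEC): [MAIN] PC=3: DEC 2 -> ACC=0
Event 5 (EXEC): [MAIN] PC=4: HALT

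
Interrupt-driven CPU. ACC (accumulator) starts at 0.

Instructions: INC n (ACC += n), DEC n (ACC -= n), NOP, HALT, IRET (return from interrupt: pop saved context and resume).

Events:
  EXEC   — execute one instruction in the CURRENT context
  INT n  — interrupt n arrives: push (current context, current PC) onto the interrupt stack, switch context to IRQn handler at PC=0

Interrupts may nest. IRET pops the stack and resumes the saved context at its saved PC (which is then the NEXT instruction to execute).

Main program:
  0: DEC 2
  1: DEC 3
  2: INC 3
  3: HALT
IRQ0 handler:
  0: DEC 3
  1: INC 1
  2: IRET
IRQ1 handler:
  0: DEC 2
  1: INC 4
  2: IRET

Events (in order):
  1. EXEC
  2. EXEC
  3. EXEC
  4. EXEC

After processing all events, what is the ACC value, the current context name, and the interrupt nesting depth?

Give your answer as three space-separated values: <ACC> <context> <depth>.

Event 1 (EXEC): [MAIN] PC=0: DEC 2 -> ACC=-2
Event 2 (EXEC): [MAIN] PC=1: DEC 3 -> ACC=-5
Event 3 (EXEC): [MAIN] PC=2: INC 3 -> ACC=-2
Event 4 (EXEC): [MAIN] PC=3: HALT

Answer: -2 MAIN 0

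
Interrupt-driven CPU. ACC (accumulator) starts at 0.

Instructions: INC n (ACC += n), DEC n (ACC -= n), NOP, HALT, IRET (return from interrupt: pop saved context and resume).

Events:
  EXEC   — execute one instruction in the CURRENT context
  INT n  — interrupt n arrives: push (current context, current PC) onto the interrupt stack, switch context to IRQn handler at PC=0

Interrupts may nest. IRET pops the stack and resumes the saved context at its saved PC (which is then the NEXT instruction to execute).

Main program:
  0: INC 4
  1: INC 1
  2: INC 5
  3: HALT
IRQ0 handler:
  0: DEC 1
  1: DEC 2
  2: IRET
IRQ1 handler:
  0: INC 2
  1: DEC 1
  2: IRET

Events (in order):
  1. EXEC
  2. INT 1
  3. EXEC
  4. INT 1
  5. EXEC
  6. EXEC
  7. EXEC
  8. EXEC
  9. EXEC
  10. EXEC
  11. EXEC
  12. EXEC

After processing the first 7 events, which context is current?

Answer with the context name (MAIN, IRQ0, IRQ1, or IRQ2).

Answer: IRQ1

Derivation:
Event 1 (EXEC): [MAIN] PC=0: INC 4 -> ACC=4
Event 2 (INT 1): INT 1 arrives: push (MAIN, PC=1), enter IRQ1 at PC=0 (depth now 1)
Event 3 (EXEC): [IRQ1] PC=0: INC 2 -> ACC=6
Event 4 (INT 1): INT 1 arrives: push (IRQ1, PC=1), enter IRQ1 at PC=0 (depth now 2)
Event 5 (EXEC): [IRQ1] PC=0: INC 2 -> ACC=8
Event 6 (EXEC): [IRQ1] PC=1: DEC 1 -> ACC=7
Event 7 (EXEC): [IRQ1] PC=2: IRET -> resume IRQ1 at PC=1 (depth now 1)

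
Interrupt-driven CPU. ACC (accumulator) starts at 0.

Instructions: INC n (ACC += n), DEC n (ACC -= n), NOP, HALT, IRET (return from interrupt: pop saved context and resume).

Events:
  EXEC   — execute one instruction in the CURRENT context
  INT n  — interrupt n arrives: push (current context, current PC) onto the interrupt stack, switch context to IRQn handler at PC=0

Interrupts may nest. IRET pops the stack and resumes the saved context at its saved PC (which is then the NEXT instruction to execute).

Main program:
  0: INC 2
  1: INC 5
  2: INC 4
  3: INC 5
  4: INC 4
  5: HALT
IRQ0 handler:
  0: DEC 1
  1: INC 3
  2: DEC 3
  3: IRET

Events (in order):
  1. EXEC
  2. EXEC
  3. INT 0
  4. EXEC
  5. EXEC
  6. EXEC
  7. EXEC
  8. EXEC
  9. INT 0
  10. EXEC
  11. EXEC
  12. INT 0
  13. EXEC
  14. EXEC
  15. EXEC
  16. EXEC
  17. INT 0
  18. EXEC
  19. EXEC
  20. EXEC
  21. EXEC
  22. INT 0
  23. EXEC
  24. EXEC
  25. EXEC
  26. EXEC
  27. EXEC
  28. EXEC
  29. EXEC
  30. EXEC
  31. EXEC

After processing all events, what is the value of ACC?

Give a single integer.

Event 1 (EXEC): [MAIN] PC=0: INC 2 -> ACC=2
Event 2 (EXEC): [MAIN] PC=1: INC 5 -> ACC=7
Event 3 (INT 0): INT 0 arrives: push (MAIN, PC=2), enter IRQ0 at PC=0 (depth now 1)
Event 4 (EXEC): [IRQ0] PC=0: DEC 1 -> ACC=6
Event 5 (EXEC): [IRQ0] PC=1: INC 3 -> ACC=9
Event 6 (EXEC): [IRQ0] PC=2: DEC 3 -> ACC=6
Event 7 (EXEC): [IRQ0] PC=3: IRET -> resume MAIN at PC=2 (depth now 0)
Event 8 (EXEC): [MAIN] PC=2: INC 4 -> ACC=10
Event 9 (INT 0): INT 0 arrives: push (MAIN, PC=3), enter IRQ0 at PC=0 (depth now 1)
Event 10 (EXEC): [IRQ0] PC=0: DEC 1 -> ACC=9
Event 11 (EXEC): [IRQ0] PC=1: INC 3 -> ACC=12
Event 12 (INT 0): INT 0 arrives: push (IRQ0, PC=2), enter IRQ0 at PC=0 (depth now 2)
Event 13 (EXEC): [IRQ0] PC=0: DEC 1 -> ACC=11
Event 14 (EXEC): [IRQ0] PC=1: INC 3 -> ACC=14
Event 15 (EXEC): [IRQ0] PC=2: DEC 3 -> ACC=11
Event 16 (EXEC): [IRQ0] PC=3: IRET -> resume IRQ0 at PC=2 (depth now 1)
Event 17 (INT 0): INT 0 arrives: push (IRQ0, PC=2), enter IRQ0 at PC=0 (depth now 2)
Event 18 (EXEC): [IRQ0] PC=0: DEC 1 -> ACC=10
Event 19 (EXEC): [IRQ0] PC=1: INC 3 -> ACC=13
Event 20 (EXEC): [IRQ0] PC=2: DEC 3 -> ACC=10
Event 21 (EXEC): [IRQ0] PC=3: IRET -> resume IRQ0 at PC=2 (depth now 1)
Event 22 (INT 0): INT 0 arrives: push (IRQ0, PC=2), enter IRQ0 at PC=0 (depth now 2)
Event 23 (EXEC): [IRQ0] PC=0: DEC 1 -> ACC=9
Event 24 (EXEC): [IRQ0] PC=1: INC 3 -> ACC=12
Event 25 (EXEC): [IRQ0] PC=2: DEC 3 -> ACC=9
Event 26 (EXEC): [IRQ0] PC=3: IRET -> resume IRQ0 at PC=2 (depth now 1)
Event 27 (EXEC): [IRQ0] PC=2: DEC 3 -> ACC=6
Event 28 (EXEC): [IRQ0] PC=3: IRET -> resume MAIN at PC=3 (depth now 0)
Event 29 (EXEC): [MAIN] PC=3: INC 5 -> ACC=11
Event 30 (EXEC): [MAIN] PC=4: INC 4 -> ACC=15
Event 31 (EXEC): [MAIN] PC=5: HALT

Answer: 15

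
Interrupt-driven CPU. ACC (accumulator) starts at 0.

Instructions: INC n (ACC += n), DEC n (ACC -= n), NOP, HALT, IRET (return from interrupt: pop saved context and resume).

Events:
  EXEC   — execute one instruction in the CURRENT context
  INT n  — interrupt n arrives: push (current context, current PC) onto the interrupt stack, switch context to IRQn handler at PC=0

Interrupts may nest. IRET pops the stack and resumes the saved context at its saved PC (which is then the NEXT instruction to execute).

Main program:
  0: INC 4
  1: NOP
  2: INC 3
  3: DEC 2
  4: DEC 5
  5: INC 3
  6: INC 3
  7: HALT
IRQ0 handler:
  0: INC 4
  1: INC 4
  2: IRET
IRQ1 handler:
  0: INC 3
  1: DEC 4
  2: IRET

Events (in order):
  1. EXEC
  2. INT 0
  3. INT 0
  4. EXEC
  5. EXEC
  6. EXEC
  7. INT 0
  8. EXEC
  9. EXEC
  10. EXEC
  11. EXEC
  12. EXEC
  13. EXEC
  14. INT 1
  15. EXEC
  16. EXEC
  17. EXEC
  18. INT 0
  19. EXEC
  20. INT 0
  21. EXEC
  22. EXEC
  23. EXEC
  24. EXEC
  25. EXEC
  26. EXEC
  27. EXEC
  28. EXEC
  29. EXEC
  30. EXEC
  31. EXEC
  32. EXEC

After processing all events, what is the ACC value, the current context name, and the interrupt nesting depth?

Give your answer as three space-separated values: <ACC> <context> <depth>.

Answer: 45 MAIN 0

Derivation:
Event 1 (EXEC): [MAIN] PC=0: INC 4 -> ACC=4
Event 2 (INT 0): INT 0 arrives: push (MAIN, PC=1), enter IRQ0 at PC=0 (depth now 1)
Event 3 (INT 0): INT 0 arrives: push (IRQ0, PC=0), enter IRQ0 at PC=0 (depth now 2)
Event 4 (EXEC): [IRQ0] PC=0: INC 4 -> ACC=8
Event 5 (EXEC): [IRQ0] PC=1: INC 4 -> ACC=12
Event 6 (EXEC): [IRQ0] PC=2: IRET -> resume IRQ0 at PC=0 (depth now 1)
Event 7 (INT 0): INT 0 arrives: push (IRQ0, PC=0), enter IRQ0 at PC=0 (depth now 2)
Event 8 (EXEC): [IRQ0] PC=0: INC 4 -> ACC=16
Event 9 (EXEC): [IRQ0] PC=1: INC 4 -> ACC=20
Event 10 (EXEC): [IRQ0] PC=2: IRET -> resume IRQ0 at PC=0 (depth now 1)
Event 11 (EXEC): [IRQ0] PC=0: INC 4 -> ACC=24
Event 12 (EXEC): [IRQ0] PC=1: INC 4 -> ACC=28
Event 13 (EXEC): [IRQ0] PC=2: IRET -> resume MAIN at PC=1 (depth now 0)
Event 14 (INT 1): INT 1 arrives: push (MAIN, PC=1), enter IRQ1 at PC=0 (depth now 1)
Event 15 (EXEC): [IRQ1] PC=0: INC 3 -> ACC=31
Event 16 (EXEC): [IRQ1] PC=1: DEC 4 -> ACC=27
Event 17 (EXEC): [IRQ1] PC=2: IRET -> resume MAIN at PC=1 (depth now 0)
Event 18 (INT 0): INT 0 arrives: push (MAIN, PC=1), enter IRQ0 at PC=0 (depth now 1)
Event 19 (EXEC): [IRQ0] PC=0: INC 4 -> ACC=31
Event 20 (INT 0): INT 0 arrives: push (IRQ0, PC=1), enter IRQ0 at PC=0 (depth now 2)
Event 21 (EXEC): [IRQ0] PC=0: INC 4 -> ACC=35
Event 22 (EXEC): [IRQ0] PC=1: INC 4 -> ACC=39
Event 23 (EXEC): [IRQ0] PC=2: IRET -> resume IRQ0 at PC=1 (depth now 1)
Event 24 (EXEC): [IRQ0] PC=1: INC 4 -> ACC=43
Event 25 (EXEC): [IRQ0] PC=2: IRET -> resume MAIN at PC=1 (depth now 0)
Event 26 (EXEC): [MAIN] PC=1: NOP
Event 27 (EXEC): [MAIN] PC=2: INC 3 -> ACC=46
Event 28 (EXEC): [MAIN] PC=3: DEC 2 -> ACC=44
Event 29 (EXEC): [MAIN] PC=4: DEC 5 -> ACC=39
Event 30 (EXEC): [MAIN] PC=5: INC 3 -> ACC=42
Event 31 (EXEC): [MAIN] PC=6: INC 3 -> ACC=45
Event 32 (EXEC): [MAIN] PC=7: HALT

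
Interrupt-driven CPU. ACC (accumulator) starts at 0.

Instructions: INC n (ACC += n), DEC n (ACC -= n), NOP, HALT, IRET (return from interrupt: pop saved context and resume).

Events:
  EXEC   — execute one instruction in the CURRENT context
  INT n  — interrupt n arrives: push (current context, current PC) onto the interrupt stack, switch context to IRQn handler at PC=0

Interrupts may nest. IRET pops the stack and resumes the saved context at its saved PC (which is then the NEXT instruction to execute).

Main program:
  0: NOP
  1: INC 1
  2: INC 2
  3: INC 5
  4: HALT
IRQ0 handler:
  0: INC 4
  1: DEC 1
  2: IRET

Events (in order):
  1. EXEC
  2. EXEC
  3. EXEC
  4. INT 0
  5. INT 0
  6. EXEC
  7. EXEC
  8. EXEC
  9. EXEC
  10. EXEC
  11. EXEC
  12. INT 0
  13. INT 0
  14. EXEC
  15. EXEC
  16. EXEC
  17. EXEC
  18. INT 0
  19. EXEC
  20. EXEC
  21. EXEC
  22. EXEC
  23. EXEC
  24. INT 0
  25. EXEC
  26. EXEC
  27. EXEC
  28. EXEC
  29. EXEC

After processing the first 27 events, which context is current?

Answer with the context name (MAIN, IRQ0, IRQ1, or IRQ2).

Answer: MAIN

Derivation:
Event 1 (EXEC): [MAIN] PC=0: NOP
Event 2 (EXEC): [MAIN] PC=1: INC 1 -> ACC=1
Event 3 (EXEC): [MAIN] PC=2: INC 2 -> ACC=3
Event 4 (INT 0): INT 0 arrives: push (MAIN, PC=3), enter IRQ0 at PC=0 (depth now 1)
Event 5 (INT 0): INT 0 arrives: push (IRQ0, PC=0), enter IRQ0 at PC=0 (depth now 2)
Event 6 (EXEC): [IRQ0] PC=0: INC 4 -> ACC=7
Event 7 (EXEC): [IRQ0] PC=1: DEC 1 -> ACC=6
Event 8 (EXEC): [IRQ0] PC=2: IRET -> resume IRQ0 at PC=0 (depth now 1)
Event 9 (EXEC): [IRQ0] PC=0: INC 4 -> ACC=10
Event 10 (EXEC): [IRQ0] PC=1: DEC 1 -> ACC=9
Event 11 (EXEC): [IRQ0] PC=2: IRET -> resume MAIN at PC=3 (depth now 0)
Event 12 (INT 0): INT 0 arrives: push (MAIN, PC=3), enter IRQ0 at PC=0 (depth now 1)
Event 13 (INT 0): INT 0 arrives: push (IRQ0, PC=0), enter IRQ0 at PC=0 (depth now 2)
Event 14 (EXEC): [IRQ0] PC=0: INC 4 -> ACC=13
Event 15 (EXEC): [IRQ0] PC=1: DEC 1 -> ACC=12
Event 16 (EXEC): [IRQ0] PC=2: IRET -> resume IRQ0 at PC=0 (depth now 1)
Event 17 (EXEC): [IRQ0] PC=0: INC 4 -> ACC=16
Event 18 (INT 0): INT 0 arrives: push (IRQ0, PC=1), enter IRQ0 at PC=0 (depth now 2)
Event 19 (EXEC): [IRQ0] PC=0: INC 4 -> ACC=20
Event 20 (EXEC): [IRQ0] PC=1: DEC 1 -> ACC=19
Event 21 (EXEC): [IRQ0] PC=2: IRET -> resume IRQ0 at PC=1 (depth now 1)
Event 22 (EXEC): [IRQ0] PC=1: DEC 1 -> ACC=18
Event 23 (EXEC): [IRQ0] PC=2: IRET -> resume MAIN at PC=3 (depth now 0)
Event 24 (INT 0): INT 0 arrives: push (MAIN, PC=3), enter IRQ0 at PC=0 (depth now 1)
Event 25 (EXEC): [IRQ0] PC=0: INC 4 -> ACC=22
Event 26 (EXEC): [IRQ0] PC=1: DEC 1 -> ACC=21
Event 27 (EXEC): [IRQ0] PC=2: IRET -> resume MAIN at PC=3 (depth now 0)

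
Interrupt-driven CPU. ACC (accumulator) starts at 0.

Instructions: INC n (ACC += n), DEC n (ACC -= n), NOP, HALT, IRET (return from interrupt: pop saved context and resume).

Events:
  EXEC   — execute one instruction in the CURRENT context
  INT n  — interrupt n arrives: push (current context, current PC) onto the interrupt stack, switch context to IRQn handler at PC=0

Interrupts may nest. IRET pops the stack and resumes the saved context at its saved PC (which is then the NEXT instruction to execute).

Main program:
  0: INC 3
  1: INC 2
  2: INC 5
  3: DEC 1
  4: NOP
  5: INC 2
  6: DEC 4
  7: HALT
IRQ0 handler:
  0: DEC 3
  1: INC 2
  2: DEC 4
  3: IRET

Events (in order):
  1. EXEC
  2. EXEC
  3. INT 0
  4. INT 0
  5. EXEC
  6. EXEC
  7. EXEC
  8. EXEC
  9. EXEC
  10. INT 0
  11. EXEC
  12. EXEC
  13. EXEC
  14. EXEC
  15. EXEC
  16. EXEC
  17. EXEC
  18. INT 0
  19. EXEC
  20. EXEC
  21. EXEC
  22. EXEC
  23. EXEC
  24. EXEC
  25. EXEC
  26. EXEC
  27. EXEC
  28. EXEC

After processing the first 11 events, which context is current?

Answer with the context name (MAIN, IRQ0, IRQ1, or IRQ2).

Answer: IRQ0

Derivation:
Event 1 (EXEC): [MAIN] PC=0: INC 3 -> ACC=3
Event 2 (EXEC): [MAIN] PC=1: INC 2 -> ACC=5
Event 3 (INT 0): INT 0 arrives: push (MAIN, PC=2), enter IRQ0 at PC=0 (depth now 1)
Event 4 (INT 0): INT 0 arrives: push (IRQ0, PC=0), enter IRQ0 at PC=0 (depth now 2)
Event 5 (EXEC): [IRQ0] PC=0: DEC 3 -> ACC=2
Event 6 (EXEC): [IRQ0] PC=1: INC 2 -> ACC=4
Event 7 (EXEC): [IRQ0] PC=2: DEC 4 -> ACC=0
Event 8 (EXEC): [IRQ0] PC=3: IRET -> resume IRQ0 at PC=0 (depth now 1)
Event 9 (EXEC): [IRQ0] PC=0: DEC 3 -> ACC=-3
Event 10 (INT 0): INT 0 arrives: push (IRQ0, PC=1), enter IRQ0 at PC=0 (depth now 2)
Event 11 (EXEC): [IRQ0] PC=0: DEC 3 -> ACC=-6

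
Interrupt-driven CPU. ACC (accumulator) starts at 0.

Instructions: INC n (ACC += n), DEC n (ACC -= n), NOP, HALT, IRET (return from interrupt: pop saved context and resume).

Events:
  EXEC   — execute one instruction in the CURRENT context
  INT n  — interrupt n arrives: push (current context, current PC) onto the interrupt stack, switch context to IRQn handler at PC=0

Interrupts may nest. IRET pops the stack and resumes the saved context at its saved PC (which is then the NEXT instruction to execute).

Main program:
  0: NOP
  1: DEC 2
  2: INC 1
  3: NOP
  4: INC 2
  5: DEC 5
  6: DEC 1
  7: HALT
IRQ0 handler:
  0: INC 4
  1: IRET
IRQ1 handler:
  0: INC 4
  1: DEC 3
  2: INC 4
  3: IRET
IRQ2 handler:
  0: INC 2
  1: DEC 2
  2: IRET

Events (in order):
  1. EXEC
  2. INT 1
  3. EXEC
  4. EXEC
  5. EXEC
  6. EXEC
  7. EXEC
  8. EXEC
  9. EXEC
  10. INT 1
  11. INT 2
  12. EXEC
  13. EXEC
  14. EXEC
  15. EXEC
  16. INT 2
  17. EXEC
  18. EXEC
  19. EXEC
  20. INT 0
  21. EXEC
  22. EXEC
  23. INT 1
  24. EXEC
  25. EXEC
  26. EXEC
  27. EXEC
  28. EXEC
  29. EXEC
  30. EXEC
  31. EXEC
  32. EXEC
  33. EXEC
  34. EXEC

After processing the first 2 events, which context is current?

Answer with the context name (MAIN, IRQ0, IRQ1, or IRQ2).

Answer: IRQ1

Derivation:
Event 1 (EXEC): [MAIN] PC=0: NOP
Event 2 (INT 1): INT 1 arrives: push (MAIN, PC=1), enter IRQ1 at PC=0 (depth now 1)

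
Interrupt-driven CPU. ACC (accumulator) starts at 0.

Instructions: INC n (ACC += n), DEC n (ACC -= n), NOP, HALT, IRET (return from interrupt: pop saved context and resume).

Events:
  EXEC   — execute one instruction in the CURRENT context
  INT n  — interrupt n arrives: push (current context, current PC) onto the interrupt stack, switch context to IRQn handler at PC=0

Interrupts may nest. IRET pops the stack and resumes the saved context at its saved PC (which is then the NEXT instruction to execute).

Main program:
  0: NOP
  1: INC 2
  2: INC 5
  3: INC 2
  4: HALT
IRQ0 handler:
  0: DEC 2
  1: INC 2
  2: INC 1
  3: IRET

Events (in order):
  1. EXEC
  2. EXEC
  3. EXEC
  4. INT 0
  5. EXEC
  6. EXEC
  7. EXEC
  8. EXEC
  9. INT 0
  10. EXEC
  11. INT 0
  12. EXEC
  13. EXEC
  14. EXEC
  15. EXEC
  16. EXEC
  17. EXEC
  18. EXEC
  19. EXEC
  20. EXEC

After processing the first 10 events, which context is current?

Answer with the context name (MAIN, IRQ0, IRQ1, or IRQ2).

Event 1 (EXEC): [MAIN] PC=0: NOP
Event 2 (EXEC): [MAIN] PC=1: INC 2 -> ACC=2
Event 3 (EXEC): [MAIN] PC=2: INC 5 -> ACC=7
Event 4 (INT 0): INT 0 arrives: push (MAIN, PC=3), enter IRQ0 at PC=0 (depth now 1)
Event 5 (EXEC): [IRQ0] PC=0: DEC 2 -> ACC=5
Event 6 (EXEC): [IRQ0] PC=1: INC 2 -> ACC=7
Event 7 (EXEC): [IRQ0] PC=2: INC 1 -> ACC=8
Event 8 (EXEC): [IRQ0] PC=3: IRET -> resume MAIN at PC=3 (depth now 0)
Event 9 (INT 0): INT 0 arrives: push (MAIN, PC=3), enter IRQ0 at PC=0 (depth now 1)
Event 10 (EXEC): [IRQ0] PC=0: DEC 2 -> ACC=6

Answer: IRQ0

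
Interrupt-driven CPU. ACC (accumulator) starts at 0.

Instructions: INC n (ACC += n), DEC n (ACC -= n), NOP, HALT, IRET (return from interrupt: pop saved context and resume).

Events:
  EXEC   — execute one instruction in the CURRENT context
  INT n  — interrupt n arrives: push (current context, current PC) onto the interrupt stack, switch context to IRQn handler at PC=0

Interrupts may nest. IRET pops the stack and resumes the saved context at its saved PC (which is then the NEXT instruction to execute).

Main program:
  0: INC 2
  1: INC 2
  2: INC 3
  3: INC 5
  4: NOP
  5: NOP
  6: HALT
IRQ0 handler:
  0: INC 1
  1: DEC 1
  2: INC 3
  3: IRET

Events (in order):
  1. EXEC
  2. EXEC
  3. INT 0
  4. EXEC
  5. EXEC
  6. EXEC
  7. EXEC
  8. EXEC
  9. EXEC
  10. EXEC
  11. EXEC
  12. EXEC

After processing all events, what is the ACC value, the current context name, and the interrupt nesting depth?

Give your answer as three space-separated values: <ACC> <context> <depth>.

Event 1 (EXEC): [MAIN] PC=0: INC 2 -> ACC=2
Event 2 (EXEC): [MAIN] PC=1: INC 2 -> ACC=4
Event 3 (INT 0): INT 0 arrives: push (MAIN, PC=2), enter IRQ0 at PC=0 (depth now 1)
Event 4 (EXEC): [IRQ0] PC=0: INC 1 -> ACC=5
Event 5 (EXEC): [IRQ0] PC=1: DEC 1 -> ACC=4
Event 6 (EXEC): [IRQ0] PC=2: INC 3 -> ACC=7
Event 7 (EXEC): [IRQ0] PC=3: IRET -> resume MAIN at PC=2 (depth now 0)
Event 8 (EXEC): [MAIN] PC=2: INC 3 -> ACC=10
Event 9 (EXEC): [MAIN] PC=3: INC 5 -> ACC=15
Event 10 (EXEC): [MAIN] PC=4: NOP
Event 11 (EXEC): [MAIN] PC=5: NOP
Event 12 (EXEC): [MAIN] PC=6: HALT

Answer: 15 MAIN 0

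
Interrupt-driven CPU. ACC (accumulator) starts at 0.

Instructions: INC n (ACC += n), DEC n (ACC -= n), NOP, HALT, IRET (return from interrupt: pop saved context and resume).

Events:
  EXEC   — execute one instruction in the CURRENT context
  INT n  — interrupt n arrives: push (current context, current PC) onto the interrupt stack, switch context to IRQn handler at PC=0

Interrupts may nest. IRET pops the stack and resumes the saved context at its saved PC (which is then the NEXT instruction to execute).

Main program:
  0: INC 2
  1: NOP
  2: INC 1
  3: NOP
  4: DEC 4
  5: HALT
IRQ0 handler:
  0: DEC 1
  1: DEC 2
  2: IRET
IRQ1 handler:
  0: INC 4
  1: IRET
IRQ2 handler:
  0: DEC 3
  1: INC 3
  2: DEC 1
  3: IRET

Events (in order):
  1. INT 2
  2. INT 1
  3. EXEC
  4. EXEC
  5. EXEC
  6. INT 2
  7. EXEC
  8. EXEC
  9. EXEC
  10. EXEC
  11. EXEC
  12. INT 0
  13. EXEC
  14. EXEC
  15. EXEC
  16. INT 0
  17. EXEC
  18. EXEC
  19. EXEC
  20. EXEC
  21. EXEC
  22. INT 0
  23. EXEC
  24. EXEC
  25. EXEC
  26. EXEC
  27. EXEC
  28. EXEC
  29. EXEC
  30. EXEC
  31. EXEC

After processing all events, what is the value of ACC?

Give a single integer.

Answer: -8

Derivation:
Event 1 (INT 2): INT 2 arrives: push (MAIN, PC=0), enter IRQ2 at PC=0 (depth now 1)
Event 2 (INT 1): INT 1 arrives: push (IRQ2, PC=0), enter IRQ1 at PC=0 (depth now 2)
Event 3 (EXEC): [IRQ1] PC=0: INC 4 -> ACC=4
Event 4 (EXEC): [IRQ1] PC=1: IRET -> resume IRQ2 at PC=0 (depth now 1)
Event 5 (EXEC): [IRQ2] PC=0: DEC 3 -> ACC=1
Event 6 (INT 2): INT 2 arrives: push (IRQ2, PC=1), enter IRQ2 at PC=0 (depth now 2)
Event 7 (EXEC): [IRQ2] PC=0: DEC 3 -> ACC=-2
Event 8 (EXEC): [IRQ2] PC=1: INC 3 -> ACC=1
Event 9 (EXEC): [IRQ2] PC=2: DEC 1 -> ACC=0
Event 10 (EXEC): [IRQ2] PC=3: IRET -> resume IRQ2 at PC=1 (depth now 1)
Event 11 (EXEC): [IRQ2] PC=1: INC 3 -> ACC=3
Event 12 (INT 0): INT 0 arrives: push (IRQ2, PC=2), enter IRQ0 at PC=0 (depth now 2)
Event 13 (EXEC): [IRQ0] PC=0: DEC 1 -> ACC=2
Event 14 (EXEC): [IRQ0] PC=1: DEC 2 -> ACC=0
Event 15 (EXEC): [IRQ0] PC=2: IRET -> resume IRQ2 at PC=2 (depth now 1)
Event 16 (INT 0): INT 0 arrives: push (IRQ2, PC=2), enter IRQ0 at PC=0 (depth now 2)
Event 17 (EXEC): [IRQ0] PC=0: DEC 1 -> ACC=-1
Event 18 (EXEC): [IRQ0] PC=1: DEC 2 -> ACC=-3
Event 19 (EXEC): [IRQ0] PC=2: IRET -> resume IRQ2 at PC=2 (depth now 1)
Event 20 (EXEC): [IRQ2] PC=2: DEC 1 -> ACC=-4
Event 21 (EXEC): [IRQ2] PC=3: IRET -> resume MAIN at PC=0 (depth now 0)
Event 22 (INT 0): INT 0 arrives: push (MAIN, PC=0), enter IRQ0 at PC=0 (depth now 1)
Event 23 (EXEC): [IRQ0] PC=0: DEC 1 -> ACC=-5
Event 24 (EXEC): [IRQ0] PC=1: DEC 2 -> ACC=-7
Event 25 (EXEC): [IRQ0] PC=2: IRET -> resume MAIN at PC=0 (depth now 0)
Event 26 (EXEC): [MAIN] PC=0: INC 2 -> ACC=-5
Event 27 (EXEC): [MAIN] PC=1: NOP
Event 28 (EXEC): [MAIN] PC=2: INC 1 -> ACC=-4
Event 29 (EXEC): [MAIN] PC=3: NOP
Event 30 (EXEC): [MAIN] PC=4: DEC 4 -> ACC=-8
Event 31 (EXEC): [MAIN] PC=5: HALT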